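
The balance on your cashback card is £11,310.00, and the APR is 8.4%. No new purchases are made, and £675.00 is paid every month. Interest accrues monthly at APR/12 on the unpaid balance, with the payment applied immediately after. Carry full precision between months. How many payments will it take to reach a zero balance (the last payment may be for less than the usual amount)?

Monthly rate r = 8.4%/12 = 0.7% = 0.007.
Recurrence: B ← B·(1+r) − £675.00.
Month 1: interest £79.17; balance after payment £10,714.17.
Month 2: interest £75.00; balance after payment £10,114.17.
Closed form: n = −ln(1 − rB₀/P)/ln(1+r) = −ln(0.88271)/ln(1.007) ≈ 17.885, so the balance reaches zero during payment 18.

18 months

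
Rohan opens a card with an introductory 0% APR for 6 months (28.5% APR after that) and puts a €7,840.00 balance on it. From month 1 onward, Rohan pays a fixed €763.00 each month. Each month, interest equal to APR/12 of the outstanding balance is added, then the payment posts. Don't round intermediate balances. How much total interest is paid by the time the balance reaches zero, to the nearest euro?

Promo months 1–6 at r₀ = 0%/12 = 0; months 7+ at r₁ = 28.5%/12 = 0.02375.
After month 6 (no interest yet): B = €7,840.00 − 6·€763.00 = €3,262.00.
Then at r₁ with €763.00/mo: n₂ = −ln(1 − r₁·B/P)/ln(1+r₁) ≈ 4.56 → 5 more payments.
Total paid = 10·€763.00 + €430.64 = €8,060.64; interest = €8,060.64 − €7,840.00 = €220.64.

€221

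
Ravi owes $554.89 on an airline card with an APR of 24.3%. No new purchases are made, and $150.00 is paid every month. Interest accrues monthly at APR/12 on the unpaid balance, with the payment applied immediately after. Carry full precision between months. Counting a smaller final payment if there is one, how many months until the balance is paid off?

Monthly rate r = 24.3%/12 = 2.025% = 0.02025.
Recurrence: B ← B·(1+r) − $150.00.
Month 1: interest $11.24; balance after payment $416.13.
Month 2: interest $8.43; balance after payment $274.55.
Month 3: interest $5.56; balance after payment $130.11.
Month 4: interest $2.63; balance after payment $0.00.

4 months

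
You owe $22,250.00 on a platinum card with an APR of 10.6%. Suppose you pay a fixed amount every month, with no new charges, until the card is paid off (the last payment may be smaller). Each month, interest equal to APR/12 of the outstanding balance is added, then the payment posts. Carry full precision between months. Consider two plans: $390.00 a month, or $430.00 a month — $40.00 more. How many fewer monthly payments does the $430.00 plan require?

10 fewer payments

Monthly rate r = 10.6%/12 = 0.883333% = 0.00883333.
At $390.00/mo: n = ⌈−ln(1 − rB₀/P)/ln(1+r)⌉ = 80 payments (last $280.40); total interest = total paid − $22,250.00 = $8,840.40.
At $430.00/mo: 70 payments (last $193.98); total interest $7,613.98.
Payments saved = 80 − 70 = 10.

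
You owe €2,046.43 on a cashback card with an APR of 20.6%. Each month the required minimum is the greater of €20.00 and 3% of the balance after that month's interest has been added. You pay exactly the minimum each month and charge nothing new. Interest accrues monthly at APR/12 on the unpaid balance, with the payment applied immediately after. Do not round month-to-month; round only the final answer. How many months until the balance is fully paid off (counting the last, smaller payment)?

134 months

Monthly rate r = 20.6%/12 = 1.71667% = 0.0171667.
While 3% of the post-interest balance exceeds €20.00, each month B ← (B·(1+r))·(1 − 0.03), i.e. B shrinks by the factor (1+r)·0.97 = 0.98665.
This holds for months 1–85. Entering month 86 the balance is €653.02; 3% of the post-interest balance is now below €20.00, so the flat €20.00 minimum applies from here.
From month 86 a fixed €20.00 at rate r clears €653.02 in 49 more payments. Total: 85 + 49 = 134 months.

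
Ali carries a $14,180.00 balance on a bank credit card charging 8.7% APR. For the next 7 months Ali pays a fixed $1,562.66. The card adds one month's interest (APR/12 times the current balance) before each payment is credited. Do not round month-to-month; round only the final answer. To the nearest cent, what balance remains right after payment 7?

Monthly rate r = 8.7%/12 = 0.725% = 0.00725.
Each month: B ← B·(1+r) − $1,562.66.
Month 1: interest $102.80; balance after payment $12,720.15.
Month 2: interest $92.22; balance after payment $11,249.71.
Month 3: interest $81.56; balance after payment $9,768.61.
Month 4: interest $70.82; balance after payment $8,276.77.
Month 5: interest $60.01; balance after payment $6,774.12.
Month 6: interest $49.11; balance after payment $5,260.57.
Month 7: interest $38.14; balance after payment $3,736.05.

$3,736.05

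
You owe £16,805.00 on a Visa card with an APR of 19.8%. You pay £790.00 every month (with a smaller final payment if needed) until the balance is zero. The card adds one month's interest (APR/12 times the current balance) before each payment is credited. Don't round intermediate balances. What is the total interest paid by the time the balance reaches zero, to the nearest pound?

Monthly rate r = 19.8%/12 = 1.65% = 0.0165.
Payoff takes n = ⌈−ln(1 − rB₀/P)/ln(1+r)⌉ = ⌈26.416⌉ = 27 payments; the last is £330.25.
Total paid = 26·£790.00 + £330.25 = £20,870.25.
Total interest = total paid − principal = £20,870.25 − £16,805.00 = £4,065.25.

£4,065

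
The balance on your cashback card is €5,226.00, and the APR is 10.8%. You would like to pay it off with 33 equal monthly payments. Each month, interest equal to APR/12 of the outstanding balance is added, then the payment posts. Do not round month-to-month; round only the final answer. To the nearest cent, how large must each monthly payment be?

Monthly rate r = 10.8%/12 = 0.9% = 0.009.
Level-payment amortization: P = B₀·r / (1 − (1+r)^(−n)) = 5226.00·0.009 / (1 − 1.009^(−33)).
Denominator 1 − (1+r)^(−33) = 0.255968172.
P = 47.034 / 0.255968172 ≈ 183.75.

€183.75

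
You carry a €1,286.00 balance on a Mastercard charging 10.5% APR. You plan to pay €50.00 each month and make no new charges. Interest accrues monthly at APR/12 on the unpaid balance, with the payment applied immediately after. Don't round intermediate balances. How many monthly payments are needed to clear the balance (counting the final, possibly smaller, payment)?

30 payments

Monthly rate r = 10.5%/12 = 0.875% = 0.00875.
Recurrence: B ← B·(1+r) − €50.00.
Month 1: interest €11.25; balance after payment €1,247.25.
Month 2: interest €10.91; balance after payment €1,208.17.
Closed form: n = −ln(1 − rB₀/P)/ln(1+r) = −ln(0.77495)/ln(1.00875) ≈ 29.265, so the balance reaches zero during payment 30.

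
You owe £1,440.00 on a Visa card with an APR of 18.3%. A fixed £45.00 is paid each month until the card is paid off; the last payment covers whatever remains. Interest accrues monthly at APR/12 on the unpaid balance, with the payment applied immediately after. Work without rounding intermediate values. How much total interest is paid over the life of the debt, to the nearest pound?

£550

Monthly rate r = 18.3%/12 = 1.525% = 0.01525.
Payoff takes n = ⌈−ln(1 − rB₀/P)/ln(1+r)⌉ = ⌈44.231⌉ = 45 payments; the last is £10.45.
Total paid = 44·£45.00 + £10.45 = £1,990.45.
Total interest = total paid − principal = £1,990.45 − £1,440.00 = £550.45.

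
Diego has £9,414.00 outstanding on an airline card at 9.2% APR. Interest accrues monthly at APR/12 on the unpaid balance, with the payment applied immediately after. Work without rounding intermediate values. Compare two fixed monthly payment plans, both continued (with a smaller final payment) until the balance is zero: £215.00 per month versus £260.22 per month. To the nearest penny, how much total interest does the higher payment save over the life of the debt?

Monthly rate r = 9.2%/12 = 0.766667% = 0.00766667.
At £215.00/mo: n = ⌈−ln(1 − rB₀/P)/ln(1+r)⌉ = 54 payments (last £119.20); total interest = total paid − £9,414.00 = £2,100.20.
At £260.22/mo: 43 payments (last £138.88); total interest £1,654.12.
Interest saved = £2,100.20 − £1,654.12 = £446.08.

£446.08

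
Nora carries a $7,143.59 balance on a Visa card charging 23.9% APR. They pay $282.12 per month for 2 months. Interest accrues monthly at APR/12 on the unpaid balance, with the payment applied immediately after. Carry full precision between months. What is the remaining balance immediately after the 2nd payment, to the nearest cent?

$6,861.12

Monthly rate r = 23.9%/12 = 1.99167% = 0.0199167.
Each month: B ← B·(1+r) − $282.12.
Month 1: interest $142.28; balance after payment $7,003.75.
Month 2: interest $139.49; balance after payment $6,861.12.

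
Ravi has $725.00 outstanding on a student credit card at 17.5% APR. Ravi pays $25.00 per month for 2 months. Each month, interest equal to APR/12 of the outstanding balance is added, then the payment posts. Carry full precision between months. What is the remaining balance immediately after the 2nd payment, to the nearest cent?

$695.94

Monthly rate r = 17.5%/12 = 1.45833% = 0.0145833.
Each month: B ← B·(1+r) − $25.00.
Month 1: interest $10.57; balance after payment $710.57.
Month 2: interest $10.36; balance after payment $695.94.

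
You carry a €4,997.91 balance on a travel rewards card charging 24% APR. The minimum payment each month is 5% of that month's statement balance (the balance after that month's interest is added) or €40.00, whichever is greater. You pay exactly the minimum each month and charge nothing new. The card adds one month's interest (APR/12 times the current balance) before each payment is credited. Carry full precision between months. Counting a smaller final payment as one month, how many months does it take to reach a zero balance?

Monthly rate r = 24%/12 = 2% = 0.02.
While 5% of the post-interest balance exceeds €40.00, each month B ← (B·(1+r))·(1 − 0.05), i.e. B shrinks by the factor (1+r)·0.95 = 0.969.
This holds for months 1–59. Entering month 60 the balance is €779.63; 5% of the post-interest balance is now below €40.00, so the flat €40.00 minimum applies from here.
From month 60 a fixed €40.00 at rate r clears €779.63 in 25 more payments. Total: 59 + 25 = 84 months.

84 months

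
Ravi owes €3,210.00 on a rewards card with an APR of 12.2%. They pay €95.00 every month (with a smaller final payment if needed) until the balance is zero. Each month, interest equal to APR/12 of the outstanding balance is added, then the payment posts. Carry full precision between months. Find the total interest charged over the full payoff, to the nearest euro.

€743

Monthly rate r = 12.2%/12 = 1.01667% = 0.0101667.
Payoff takes n = ⌈−ln(1 − rB₀/P)/ln(1+r)⌉ = ⌈41.607⌉ = 42 payments; the last is €57.82.
Total paid = 41·€95.00 + €57.82 = €3,952.82.
Total interest = total paid − principal = €3,952.82 − €3,210.00 = €742.82.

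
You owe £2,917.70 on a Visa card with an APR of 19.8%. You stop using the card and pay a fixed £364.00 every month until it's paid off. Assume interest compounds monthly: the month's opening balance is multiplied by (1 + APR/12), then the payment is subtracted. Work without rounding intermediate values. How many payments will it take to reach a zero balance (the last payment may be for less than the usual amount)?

Monthly rate r = 19.8%/12 = 1.65% = 0.0165.
Recurrence: B ← B·(1+r) − £364.00.
Month 1: interest £48.14; balance after payment £2,601.84.
Month 2: interest £42.93; balance after payment £2,280.77.
Closed form: n = −ln(1 − rB₀/P)/ln(1+r) = −ln(0.86774)/ln(1.0165) ≈ 8.668, so the balance reaches zero during payment 9.

9 payments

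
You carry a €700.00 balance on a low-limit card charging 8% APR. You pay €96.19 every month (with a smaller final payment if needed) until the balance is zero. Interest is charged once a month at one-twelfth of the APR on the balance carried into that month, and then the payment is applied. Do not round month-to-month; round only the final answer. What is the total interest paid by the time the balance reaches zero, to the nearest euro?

Monthly rate r = 8%/12 = 0.666667% = 0.00666667.
Payoff takes n = ⌈−ln(1 − rB₀/P)/ln(1+r)⌉ = ⌈7.485⌉ = 8 payments; the last is €46.69.
Total paid = 7·€96.19 + €46.69 = €720.02.
Total interest = total paid − principal = €720.02 − €700.00 = €20.02.

€20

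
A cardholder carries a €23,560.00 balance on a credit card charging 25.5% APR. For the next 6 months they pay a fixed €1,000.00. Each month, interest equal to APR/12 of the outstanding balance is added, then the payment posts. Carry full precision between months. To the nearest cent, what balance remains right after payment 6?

€20,400.15

Monthly rate r = 25.5%/12 = 2.125% = 0.02125.
Each month: B ← B·(1+r) − €1,000.00.
Month 1: interest €500.65; balance after payment €23,060.65.
Month 2: interest €490.04; balance after payment €22,550.69.
Month 3: interest €479.20; balance after payment €22,029.89.
Month 4: interest €468.14; balance after payment €21,498.03.
Month 5: interest €456.83; balance after payment €20,954.86.
Month 6: interest €445.29; balance after payment €20,400.15.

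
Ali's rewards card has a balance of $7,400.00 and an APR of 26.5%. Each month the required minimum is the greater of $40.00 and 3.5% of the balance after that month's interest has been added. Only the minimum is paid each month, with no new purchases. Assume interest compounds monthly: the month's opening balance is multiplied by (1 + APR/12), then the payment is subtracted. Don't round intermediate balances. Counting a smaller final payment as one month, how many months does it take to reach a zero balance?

182 months

Monthly rate r = 26.5%/12 = 2.20833% = 0.0220833.
While 3.5% of the post-interest balance exceeds $40.00, each month B ← (B·(1+r))·(1 − 0.035), i.e. B shrinks by the factor (1+r)·0.965 = 0.98631.
This holds for months 1–138. Entering month 139 the balance is $1,104.36; 3.5% of the post-interest balance is now below $40.00, so the flat $40.00 minimum applies from here.
From month 139 a fixed $40.00 at rate r clears $1,104.36 in 44 more payments. Total: 138 + 44 = 182 months.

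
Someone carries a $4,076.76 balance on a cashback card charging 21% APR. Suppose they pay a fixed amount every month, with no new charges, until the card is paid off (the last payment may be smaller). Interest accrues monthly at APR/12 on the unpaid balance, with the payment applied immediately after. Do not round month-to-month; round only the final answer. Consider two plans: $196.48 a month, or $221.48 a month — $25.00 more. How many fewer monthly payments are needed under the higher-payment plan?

4 fewer payments

Monthly rate r = 21%/12 = 1.75% = 0.0175.
At $196.48/mo: n = ⌈−ln(1 − rB₀/P)/ln(1+r)⌉ = 27 payments (last $1.02); total interest = total paid − $4,076.76 = $1,032.74.
At $221.48/mo: 23 payments (last $91.31); total interest $887.11.
Payments saved = 27 − 23 = 4.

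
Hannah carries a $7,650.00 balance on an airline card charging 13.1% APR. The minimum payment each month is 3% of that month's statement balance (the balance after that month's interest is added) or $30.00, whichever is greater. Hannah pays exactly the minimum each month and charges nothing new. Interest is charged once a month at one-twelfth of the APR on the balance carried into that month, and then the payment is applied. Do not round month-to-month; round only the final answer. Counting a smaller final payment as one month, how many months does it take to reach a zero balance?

Monthly rate r = 13.1%/12 = 1.09167% = 0.0109167.
While 3% of the post-interest balance exceeds $30.00, each month B ← (B·(1+r))·(1 − 0.03), i.e. B shrinks by the factor (1+r)·0.97 = 0.98059.
This holds for months 1–105. Entering month 106 the balance is $976.80; 3% of the post-interest balance is now below $30.00, so the flat $30.00 minimum applies from here.
From month 106 a fixed $30.00 at rate r clears $976.80 in 41 more payments. Total: 105 + 41 = 146 months.

146 months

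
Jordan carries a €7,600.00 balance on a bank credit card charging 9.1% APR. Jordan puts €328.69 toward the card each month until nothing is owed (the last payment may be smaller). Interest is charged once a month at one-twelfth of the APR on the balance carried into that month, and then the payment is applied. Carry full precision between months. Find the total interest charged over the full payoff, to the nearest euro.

€788

Monthly rate r = 9.1%/12 = 0.758333% = 0.00758333.
Payoff takes n = ⌈−ln(1 − rB₀/P)/ln(1+r)⌉ = ⌈25.519⌉ = 26 payments; the last is €170.82.
Total paid = 25·€328.69 + €170.82 = €8,388.07.
Total interest = total paid − principal = €8,388.07 − €7,600.00 = €788.07.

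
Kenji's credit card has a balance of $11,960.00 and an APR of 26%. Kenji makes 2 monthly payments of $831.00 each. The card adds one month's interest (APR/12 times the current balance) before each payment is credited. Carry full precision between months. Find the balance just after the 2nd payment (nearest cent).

$10,803.88

Monthly rate r = 26%/12 = 2.16667% = 0.0216667.
Each month: B ← B·(1+r) − $831.00.
Month 1: interest $259.13; balance after payment $11,388.13.
Month 2: interest $246.74; balance after payment $10,803.88.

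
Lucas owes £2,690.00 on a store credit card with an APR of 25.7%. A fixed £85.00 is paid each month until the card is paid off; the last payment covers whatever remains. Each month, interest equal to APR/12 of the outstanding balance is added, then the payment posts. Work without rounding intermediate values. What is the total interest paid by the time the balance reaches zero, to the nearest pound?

£1,853

Monthly rate r = 25.7%/12 = 2.14167% = 0.0214167.
Payoff takes n = ⌈−ln(1 − rB₀/P)/ln(1+r)⌉ = ⌈53.444⌉ = 54 payments; the last is £37.95.
Total paid = 53·£85.00 + £37.95 = £4,542.95.
Total interest = total paid − principal = £4,542.95 − £2,690.00 = £1,852.95.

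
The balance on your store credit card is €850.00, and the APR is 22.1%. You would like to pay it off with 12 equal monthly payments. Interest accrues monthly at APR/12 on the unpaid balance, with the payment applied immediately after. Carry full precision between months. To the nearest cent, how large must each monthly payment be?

€79.60

Monthly rate r = 22.1%/12 = 1.84167% = 0.0184167.
Level-payment amortization: P = B₀·r / (1 − (1+r)^(−n)) = 850.00·0.0184167 / (1 − 1.01842^(−12)).
Denominator 1 − (1+r)^(−12) = 0.19666993.
P = 15.6542 / 0.19666993 ≈ 79.60.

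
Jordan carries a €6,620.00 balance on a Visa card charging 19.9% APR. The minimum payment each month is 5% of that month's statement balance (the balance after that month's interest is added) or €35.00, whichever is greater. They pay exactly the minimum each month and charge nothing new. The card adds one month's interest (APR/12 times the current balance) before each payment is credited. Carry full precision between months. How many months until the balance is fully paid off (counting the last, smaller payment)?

Monthly rate r = 19.9%/12 = 1.65833% = 0.0165833.
While 5% of the post-interest balance exceeds €35.00, each month B ← (B·(1+r))·(1 − 0.05), i.e. B shrinks by the factor (1+r)·0.95 = 0.96575.
This holds for months 1–65. Entering month 66 the balance is €687.36; 5% of the post-interest balance is now below €35.00, so the flat €35.00 minimum applies from here.
From month 66 a fixed €35.00 at rate r clears €687.36 in 24 more payments. Total: 65 + 24 = 89 months.

89 months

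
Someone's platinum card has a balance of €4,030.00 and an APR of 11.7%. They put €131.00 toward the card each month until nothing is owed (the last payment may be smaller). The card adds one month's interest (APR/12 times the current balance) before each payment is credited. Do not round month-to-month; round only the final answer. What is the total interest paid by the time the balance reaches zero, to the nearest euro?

Monthly rate r = 11.7%/12 = 0.975% = 0.00975.
Payoff takes n = ⌈−ln(1 − rB₀/P)/ln(1+r)⌉ = ⌈36.752⌉ = 37 payments; the last is €98.59.
Total paid = 36·€131.00 + €98.59 = €4,814.59.
Total interest = total paid − principal = €4,814.59 − €4,030.00 = €784.59.

€785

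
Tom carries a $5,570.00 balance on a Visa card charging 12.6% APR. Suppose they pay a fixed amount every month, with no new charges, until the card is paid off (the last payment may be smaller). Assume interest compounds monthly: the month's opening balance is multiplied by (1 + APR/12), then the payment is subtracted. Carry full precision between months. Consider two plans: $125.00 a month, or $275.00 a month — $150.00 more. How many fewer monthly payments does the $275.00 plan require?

38 fewer payments

Monthly rate r = 12.6%/12 = 1.05% = 0.0105.
At $125.00/mo: n = ⌈−ln(1 − rB₀/P)/ln(1+r)⌉ = 61 payments (last $50.07); total interest = total paid − $5,570.00 = $1,980.07.
At $275.00/mo: 23 payments (last $245.40); total interest $725.40.
Payments saved = 61 − 23 = 38.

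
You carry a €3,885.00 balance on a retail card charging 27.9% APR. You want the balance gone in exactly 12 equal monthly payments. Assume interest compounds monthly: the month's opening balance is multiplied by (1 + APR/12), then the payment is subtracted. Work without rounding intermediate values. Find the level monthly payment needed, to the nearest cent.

Monthly rate r = 27.9%/12 = 2.325% = 0.02325.
Level-payment amortization: P = B₀·r / (1 − (1+r)^(−n)) = 3885.00·0.02325 / (1 − 1.02325^(−12)).
Denominator 1 − (1+r)^(−12) = 0.241039873.
P = 90.3263 / 0.241039873 ≈ 374.74.

€374.74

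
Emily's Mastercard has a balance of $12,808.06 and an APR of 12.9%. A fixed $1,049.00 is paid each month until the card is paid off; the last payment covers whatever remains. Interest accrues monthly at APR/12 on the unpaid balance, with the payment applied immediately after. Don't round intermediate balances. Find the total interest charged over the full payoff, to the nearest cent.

Monthly rate r = 12.9%/12 = 1.075% = 0.01075.
Payoff takes n = ⌈−ln(1 − rB₀/P)/ln(1+r)⌉ = ⌈13.159⌉ = 14 payments; the last is $167.69.
Total paid = 13·$1,049.00 + $167.69 = $13,804.69.
Total interest = total paid − principal = $13,804.69 − $12,808.06 = $996.63.

$996.63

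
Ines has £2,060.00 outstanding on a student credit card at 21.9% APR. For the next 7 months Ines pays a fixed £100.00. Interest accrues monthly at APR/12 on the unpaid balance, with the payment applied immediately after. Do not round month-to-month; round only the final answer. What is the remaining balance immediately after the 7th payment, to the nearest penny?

£1,598.51

Monthly rate r = 21.9%/12 = 1.825% = 0.01825.
Each month: B ← B·(1+r) − £100.00.
Month 1: interest £37.59; balance after payment £1,997.59.
Month 2: interest £36.46; balance after payment £1,934.05.
Month 3: interest £35.30; balance after payment £1,869.35.
Month 4: interest £34.12; balance after payment £1,803.46.
Month 5: interest £32.91; balance after payment £1,736.38.
Month 6: interest £31.69; balance after payment £1,668.07.
Month 7: interest £30.44; balance after payment £1,598.51.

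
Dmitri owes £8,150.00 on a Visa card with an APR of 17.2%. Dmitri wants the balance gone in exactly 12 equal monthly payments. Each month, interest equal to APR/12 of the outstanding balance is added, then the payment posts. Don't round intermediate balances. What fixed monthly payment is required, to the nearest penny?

£744.09

Monthly rate r = 17.2%/12 = 1.43333% = 0.0143333.
Level-payment amortization: P = B₀·r / (1 − (1+r)^(−n)) = 8150.00·0.0143333 / (1 − 1.01433^(−12)).
Denominator 1 − (1+r)^(−12) = 0.156992131.
P = 116.817 / 0.156992131 ≈ 744.09.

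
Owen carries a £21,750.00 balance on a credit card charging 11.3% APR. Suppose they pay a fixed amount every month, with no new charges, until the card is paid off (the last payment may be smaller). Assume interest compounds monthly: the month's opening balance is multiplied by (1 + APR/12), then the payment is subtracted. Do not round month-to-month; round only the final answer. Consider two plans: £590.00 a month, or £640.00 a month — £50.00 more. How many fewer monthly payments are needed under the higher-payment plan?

Monthly rate r = 11.3%/12 = 0.941667% = 0.00941667.
At £590.00/mo: n = ⌈−ln(1 − rB₀/P)/ln(1+r)⌉ = 46 payments (last £291.83); total interest = total paid − £21,750.00 = £5,091.83.
At £640.00/mo: 42 payments (last £96.96); total interest £4,586.96.
Payments saved = 46 − 42 = 4.

4 fewer payments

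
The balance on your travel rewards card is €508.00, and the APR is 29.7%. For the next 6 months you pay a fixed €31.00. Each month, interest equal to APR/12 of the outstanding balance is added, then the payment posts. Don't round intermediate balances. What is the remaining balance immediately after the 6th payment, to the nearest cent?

€390.37

Monthly rate r = 29.7%/12 = 2.475% = 0.02475.
Each month: B ← B·(1+r) − €31.00.
Month 1: interest €12.57; balance after payment €489.57.
Month 2: interest €12.12; balance after payment €470.69.
Month 3: interest €11.65; balance after payment €451.34.
Month 4: interest €11.17; balance after payment €431.51.
Month 5: interest €10.68; balance after payment €411.19.
Month 6: interest €10.18; balance after payment €390.37.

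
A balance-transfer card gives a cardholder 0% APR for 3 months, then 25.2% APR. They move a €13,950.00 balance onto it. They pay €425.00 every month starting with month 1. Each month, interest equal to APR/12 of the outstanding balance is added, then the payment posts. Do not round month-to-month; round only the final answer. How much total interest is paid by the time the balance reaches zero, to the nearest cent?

Promo months 1–3 at r₀ = 0%/12 = 0; months 4+ at r₁ = 25.2%/12 = 0.021.
After month 3 (no interest yet): B = €13,950.00 − 3·€425.00 = €12,675.00.
Then at r₁ with €425.00/mo: n₂ = −ln(1 − r₁·B/P)/ln(1+r₁) ≈ 47.36 → 48 more payments.
Total paid = 50·€425.00 + €154.53 = €21,404.53; interest = €21,404.53 − €13,950.00 = €7,454.53.

€7,454.53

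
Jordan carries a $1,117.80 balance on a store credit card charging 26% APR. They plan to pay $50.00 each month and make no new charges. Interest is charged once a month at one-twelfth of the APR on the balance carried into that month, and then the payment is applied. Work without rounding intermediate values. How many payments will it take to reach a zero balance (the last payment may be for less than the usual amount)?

31 payments

Monthly rate r = 26%/12 = 2.16667% = 0.0216667.
Recurrence: B ← B·(1+r) − $50.00.
Month 1: interest $24.22; balance after payment $1,092.02.
Month 2: interest $23.66; balance after payment $1,065.68.
Closed form: n = −ln(1 − rB₀/P)/ln(1+r) = −ln(0.51562)/ln(1.02167) ≈ 30.902, so the balance reaches zero during payment 31.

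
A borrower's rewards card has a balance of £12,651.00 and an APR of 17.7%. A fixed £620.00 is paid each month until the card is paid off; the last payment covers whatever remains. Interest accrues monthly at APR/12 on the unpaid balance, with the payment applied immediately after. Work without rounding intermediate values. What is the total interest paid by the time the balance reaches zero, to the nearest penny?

£2,511.66

Monthly rate r = 17.7%/12 = 1.475% = 0.01475.
Payoff takes n = ⌈−ln(1 − rB₀/P)/ln(1+r)⌉ = ⌈24.454⌉ = 25 payments; the last is £282.66.
Total paid = 24·£620.00 + £282.66 = £15,162.66.
Total interest = total paid − principal = £15,162.66 − £12,651.00 = £2,511.66.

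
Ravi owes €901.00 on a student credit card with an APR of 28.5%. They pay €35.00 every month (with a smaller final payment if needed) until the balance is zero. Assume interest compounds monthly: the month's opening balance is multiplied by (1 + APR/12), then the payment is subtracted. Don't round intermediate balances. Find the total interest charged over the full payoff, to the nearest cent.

€508.46

Monthly rate r = 28.5%/12 = 2.375% = 0.02375.
Payoff takes n = ⌈−ln(1 − rB₀/P)/ln(1+r)⌉ = ⌈40.268⌉ = 41 payments; the last is €9.46.
Total paid = 40·€35.00 + €9.46 = €1,409.46.
Total interest = total paid − principal = €1,409.46 − €901.00 = €508.46.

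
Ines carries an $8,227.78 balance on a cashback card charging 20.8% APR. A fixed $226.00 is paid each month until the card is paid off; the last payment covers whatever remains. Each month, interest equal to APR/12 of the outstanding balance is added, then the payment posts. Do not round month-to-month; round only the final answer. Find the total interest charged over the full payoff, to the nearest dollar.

Monthly rate r = 20.8%/12 = 1.73333% = 0.0173333.
Payoff takes n = ⌈−ln(1 − rB₀/P)/ln(1+r)⌉ = ⌈58.020⌉ = 59 payments; the last is $4.58.
Total paid = 58·$226.00 + $4.58 = $13,112.58.
Total interest = total paid − principal = $13,112.58 − $8,227.78 = $4,884.80.

$4,885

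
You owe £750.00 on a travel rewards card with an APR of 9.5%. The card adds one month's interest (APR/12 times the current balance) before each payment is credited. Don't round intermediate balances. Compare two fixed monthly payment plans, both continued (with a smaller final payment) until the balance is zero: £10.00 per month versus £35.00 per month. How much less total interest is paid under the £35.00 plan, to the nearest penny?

Monthly rate r = 9.5%/12 = 0.791667% = 0.00791667.
At £10.00/mo: n = ⌈−ln(1 − rB₀/P)/ln(1+r)⌉ = 115 payments (last £2.34); total interest = total paid − £750.00 = £392.34.
At £35.00/mo: 24 payments (last £20.15); total interest £75.15.
Interest saved = £392.34 − £75.15 = £317.19.

£317.19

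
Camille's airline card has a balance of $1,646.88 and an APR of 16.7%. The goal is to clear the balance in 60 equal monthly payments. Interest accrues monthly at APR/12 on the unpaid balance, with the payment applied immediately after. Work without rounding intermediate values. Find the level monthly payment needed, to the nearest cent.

Monthly rate r = 16.7%/12 = 1.39167% = 0.0139167.
Level-payment amortization: P = B₀·r / (1 − (1+r)^(−n)) = 1646.88·0.0139167 / (1 − 1.01392^(−60)).
Denominator 1 − (1+r)^(−60) = 0.563620561.
P = 22.9191 / 0.563620561 ≈ 40.66.

$40.66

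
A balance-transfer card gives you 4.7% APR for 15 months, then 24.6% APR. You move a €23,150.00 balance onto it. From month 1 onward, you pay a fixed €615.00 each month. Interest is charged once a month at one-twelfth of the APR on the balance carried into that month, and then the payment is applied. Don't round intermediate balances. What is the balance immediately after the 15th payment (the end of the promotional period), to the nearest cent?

€15,065.73

Promo months 1–15 at r₀ = 4.7%/12 = 0.00391667; months 16+ at r₁ = 24.6%/12 = 0.0205.
After month 15: iterate B ← B·(1+r₀) − €615.00 for 15 months → €15,065.73.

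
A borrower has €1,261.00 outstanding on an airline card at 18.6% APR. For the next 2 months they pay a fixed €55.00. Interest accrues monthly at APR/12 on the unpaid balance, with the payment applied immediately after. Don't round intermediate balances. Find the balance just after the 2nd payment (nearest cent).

Monthly rate r = 18.6%/12 = 1.55% = 0.0155.
Each month: B ← B·(1+r) − €55.00.
Month 1: interest €19.55; balance after payment €1,225.55.
Month 2: interest €19.00; balance after payment €1,189.54.

€1,189.54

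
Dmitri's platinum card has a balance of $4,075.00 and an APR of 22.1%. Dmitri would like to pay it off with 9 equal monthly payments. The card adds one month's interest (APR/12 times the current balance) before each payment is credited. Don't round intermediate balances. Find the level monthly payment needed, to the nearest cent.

$495.49

Monthly rate r = 22.1%/12 = 1.84167% = 0.0184167.
Level-payment amortization: P = B₀·r / (1 − (1+r)^(−n)) = 4075.00·0.0184167 / (1 − 1.01842^(−9)).
Denominator 1 − (1+r)^(−9) = 0.151463521.
P = 75.0479 / 0.151463521 ≈ 495.49.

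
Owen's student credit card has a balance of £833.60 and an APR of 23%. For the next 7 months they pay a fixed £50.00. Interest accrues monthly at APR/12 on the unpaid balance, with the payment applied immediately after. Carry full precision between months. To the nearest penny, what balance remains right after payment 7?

£581.30

Monthly rate r = 23%/12 = 1.91667% = 0.0191667.
Each month: B ← B·(1+r) − £50.00.
Month 1: interest £15.98; balance after payment £799.58.
Month 2: interest £15.33; balance after payment £764.90.
Month 3: interest £14.66; balance after payment £729.56.
Month 4: interest £13.98; balance after payment £693.55.
Month 5: interest £13.29; balance after payment £656.84.
Month 6: interest £12.59; balance after payment £619.43.
Month 7: interest £11.87; balance after payment £581.30.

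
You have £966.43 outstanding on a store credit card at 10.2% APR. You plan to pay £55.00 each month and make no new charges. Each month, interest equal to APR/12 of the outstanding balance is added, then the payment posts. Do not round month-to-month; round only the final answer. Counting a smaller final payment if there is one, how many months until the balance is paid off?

Monthly rate r = 10.2%/12 = 0.85% = 0.0085.
Recurrence: B ← B·(1+r) − £55.00.
Month 1: interest £8.21; balance after payment £919.64.
Month 2: interest £7.82; balance after payment £872.46.
Closed form: n = −ln(1 − rB₀/P)/ln(1+r) = −ln(0.85064)/ln(1.0085) ≈ 19.112, so the balance reaches zero during payment 20.

20 payments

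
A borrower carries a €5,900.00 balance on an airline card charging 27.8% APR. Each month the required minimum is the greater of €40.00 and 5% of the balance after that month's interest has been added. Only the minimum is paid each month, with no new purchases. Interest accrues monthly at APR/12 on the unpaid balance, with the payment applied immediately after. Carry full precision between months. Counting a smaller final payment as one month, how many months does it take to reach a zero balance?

98 months

Monthly rate r = 27.8%/12 = 2.31667% = 0.0231667.
While 5% of the post-interest balance exceeds €40.00, each month B ← (B·(1+r))·(1 − 0.05), i.e. B shrinks by the factor (1+r)·0.95 = 0.97201.
This holds for months 1–72. Entering month 73 the balance is €764.00; 5% of the post-interest balance is now below €40.00, so the flat €40.00 minimum applies from here.
From month 73 a fixed €40.00 at rate r clears €764.00 in 26 more payments. Total: 72 + 26 = 98 months.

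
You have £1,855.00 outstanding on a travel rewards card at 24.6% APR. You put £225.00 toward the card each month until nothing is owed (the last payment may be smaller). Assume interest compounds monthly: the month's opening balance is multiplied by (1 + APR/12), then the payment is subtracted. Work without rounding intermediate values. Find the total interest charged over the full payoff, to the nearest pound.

£198

Monthly rate r = 24.6%/12 = 2.05% = 0.0205.
Payoff takes n = ⌈−ln(1 − rB₀/P)/ln(1+r)⌉ = ⌈9.123⌉ = 10 payments; the last is £28.02.
Total paid = 9·£225.00 + £28.02 = £2,053.02.
Total interest = total paid − principal = £2,053.02 − £1,855.00 = £198.02.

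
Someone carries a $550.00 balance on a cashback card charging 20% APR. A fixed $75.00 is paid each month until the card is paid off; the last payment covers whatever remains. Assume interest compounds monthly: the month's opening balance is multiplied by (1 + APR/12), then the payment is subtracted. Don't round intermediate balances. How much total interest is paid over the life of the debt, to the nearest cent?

Monthly rate r = 20%/12 = 1.66667% = 0.0166667.
Payoff takes n = ⌈−ln(1 − rB₀/P)/ln(1+r)⌉ = ⌈7.887⌉ = 8 payments; the last is $66.57.
Total paid = 7·$75.00 + $66.57 = $591.57.
Total interest = total paid − principal = $591.57 − $550.00 = $41.57.

$41.57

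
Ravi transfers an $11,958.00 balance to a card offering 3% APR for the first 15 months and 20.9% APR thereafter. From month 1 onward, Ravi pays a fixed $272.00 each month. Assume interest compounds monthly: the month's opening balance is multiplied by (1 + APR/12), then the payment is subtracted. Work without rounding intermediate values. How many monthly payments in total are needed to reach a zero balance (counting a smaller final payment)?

Promo months 1–15 at r₀ = 3%/12 = 0.0025; months 16+ at r₁ = 20.9%/12 = 0.0174167.
After month 15: iterate B ← B·(1+r₀) − $272.00 for 15 months → $8,262.18.
Then at r₁ with $272.00/mo: n₂ = −ln(1 − r₁·B/P)/ln(1+r₁) ≈ 43.61 → 44 more payments.

59 payments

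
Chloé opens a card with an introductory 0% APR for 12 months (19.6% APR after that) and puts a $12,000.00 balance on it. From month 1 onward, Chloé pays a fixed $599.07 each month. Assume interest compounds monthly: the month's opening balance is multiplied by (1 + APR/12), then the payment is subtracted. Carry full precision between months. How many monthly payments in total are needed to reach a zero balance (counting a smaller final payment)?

21 payments

Promo months 1–12 at r₀ = 0%/12 = 0; months 13+ at r₁ = 19.6%/12 = 0.0163333.
After month 12 (no interest yet): B = $12,000.00 − 12·$599.07 = $4,811.16.
Then at r₁ with $599.07/mo: n₂ = −ln(1 − r₁·B/P)/ln(1+r₁) ≈ 8.68 → 9 more payments.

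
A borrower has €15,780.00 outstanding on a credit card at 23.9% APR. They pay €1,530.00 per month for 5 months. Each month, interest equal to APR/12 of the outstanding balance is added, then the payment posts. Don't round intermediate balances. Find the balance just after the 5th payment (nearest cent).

€9,454.42

Monthly rate r = 23.9%/12 = 1.99167% = 0.0199167.
Each month: B ← B·(1+r) − €1,530.00.
Month 1: interest €314.28; balance after payment €14,564.28.
Month 2: interest €290.07; balance after payment €13,324.36.
Month 3: interest €265.38; balance after payment €12,059.73.
Month 4: interest €240.19; balance after payment €10,769.92.
Month 5: interest €214.50; balance after payment €9,454.42.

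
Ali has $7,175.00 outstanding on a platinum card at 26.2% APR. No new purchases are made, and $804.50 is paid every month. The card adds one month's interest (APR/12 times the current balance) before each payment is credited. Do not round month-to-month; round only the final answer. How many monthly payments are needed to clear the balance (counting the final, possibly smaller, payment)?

Monthly rate r = 26.2%/12 = 2.18333% = 0.0218333.
Recurrence: B ← B·(1+r) − $804.50.
Month 1: interest $156.65; balance after payment $6,527.15.
Month 2: interest $142.51; balance after payment $5,865.16.
Closed form: n = −ln(1 − rB₀/P)/ln(1+r) = −ln(0.80528)/ln(1.02183) ≈ 10.027, so the balance reaches zero during payment 11.

11 months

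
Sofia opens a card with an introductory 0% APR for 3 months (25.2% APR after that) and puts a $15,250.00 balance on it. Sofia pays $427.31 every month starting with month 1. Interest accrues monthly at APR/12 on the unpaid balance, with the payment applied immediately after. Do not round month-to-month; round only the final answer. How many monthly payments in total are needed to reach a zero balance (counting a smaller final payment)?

Promo months 1–3 at r₀ = 0%/12 = 0; months 4+ at r₁ = 25.2%/12 = 0.021.
After month 3 (no interest yet): B = $15,250.00 − 3·$427.31 = $13,968.07.
Then at r₁ with $427.31/mo: n₂ = −ln(1 − r₁·B/P)/ln(1+r₁) ≈ 55.81 → 56 more payments.

59 months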